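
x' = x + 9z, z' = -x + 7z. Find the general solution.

Coefficient matrix A = [[1, 9], [-1, 7]].
Characteristic polynomial det(A - λI) = λ^2 - 8λ + 16 = 0.
Single eigenvalue λ = 4 with algebraic multiplicity 2.
Eigenvector v = (-3,-1); generalized eigenvector w with (A-λI)w=v is (-2,-1).
General solution: e^(4t)[K_1·v + K_2·(t·v + w)].

x(t) = -3K_1e^(4t) - 3K_2te^(4t) - 2K_2e^(4t), z(t) = -K_1e^(4t) - K_2te^(4t) - K_2e^(4t)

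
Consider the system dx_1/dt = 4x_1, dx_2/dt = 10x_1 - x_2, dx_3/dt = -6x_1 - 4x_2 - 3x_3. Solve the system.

x_1(t) = K_1e^(4t), x_2(t) = 2K_1e^(4t) + K_2e^(-t), x_3(t) = -2K_1e^(4t) - 2K_2e^(-t) + K_3e^(-3t)

Coefficient matrix A = [[4, 0, 0], [10, -1, 0], [-6, -4, -3]].
det(A - λI) = 0 gives eigenvalues λ = 4, -1, -3.
For λ=4: eigenvector (1,2,-2).
For λ=-1: eigenvector (0,1,-2).
For λ=-3: eigenvector (0,0,1).
General solution: K_1e^(4t)(1,2,-2) + K_2e^(-t)(0,1,-2) + K_3e^(-3t)(0,0,1).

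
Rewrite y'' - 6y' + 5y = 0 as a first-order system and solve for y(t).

Let x_1 = y, x_2 = y'. Then x_1' = x_2 and x_2' = -5x_1 + 6x_2.
A = [[0,1],[-5,6]]; det(A-λI) = λ^2 - 6λ + 5.
Eigenvalues λ = 5, 1 with eigenvectors (1,5), (1,1).

y(t) = C_1e^(5t) + C_2e^(t)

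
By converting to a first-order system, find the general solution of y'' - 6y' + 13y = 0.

y(t) = K_1e^(3t)cos(2t) + K_2e^(3t)sin(2t)

Let x_1 = y, x_2 = y'. Then x_1' = x_2 and x_2' = -13x_1 + 6x_2.
A = [[0,1],[-13,6]]; det(A-λI) = λ^2 - 6λ + 13.
Eigenvalues λ = 3 ± 2i.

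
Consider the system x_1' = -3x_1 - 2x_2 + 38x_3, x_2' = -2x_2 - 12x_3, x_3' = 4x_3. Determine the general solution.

x_1(t) = -2C_1e^(-2t) + C_2e^(-3t) + 6C_3e^(4t), x_2(t) = C_1e^(-2t) - 2C_3e^(4t), x_3(t) = C_3e^(4t)

Coefficient matrix A = [[-3, -2, 38], [0, -2, -12], [0, 0, 4]].
det(A - λI) = 0 gives eigenvalues λ = -2, -3, 4.
For λ=-2: eigenvector (-2,1,0).
For λ=-3: eigenvector (1,0,0).
For λ=4: eigenvector (6,-2,1).
General solution: C_1e^(-2t)(-2,1,0) + C_2e^(-3t)(1,0,0) + C_3e^(4t)(6,-2,1).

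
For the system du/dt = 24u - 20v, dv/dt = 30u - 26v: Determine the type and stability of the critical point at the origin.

A = [[24,-20],[30,-26]]; det(A-λI) = λ^2 + 2λ - 24.
λ = -6, 4: opposite signs.

saddle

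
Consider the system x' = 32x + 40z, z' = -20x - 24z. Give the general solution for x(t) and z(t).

x(t) = -C_1e^(4t)sin(4t) - 3C_1e^(4t)cos(4t) - 3C_2e^(4t)sin(4t) + C_2e^(4t)cos(4t), z(t) = C_1e^(4t)sin(4t) + 2C_1e^(4t)cos(4t) + 2C_2e^(4t)sin(4t) - C_2e^(4t)cos(4t)

Coefficient matrix A = [[32, 40], [-20, -24]].
Characteristic polynomial det(A - λI) = λ^2 - 8λ + 32 = 0.
Eigenvalues λ = 4 ± 4i (complex conjugate pair).
For λ=4+4i: an eigenvector is (-3,2) - i(-1,1) = (-3 + i, 2 - i).
A real fundamental pair from Re and Im of e^((4+4i)t)v: X_1 = e^(4t)(cos(4t)·(-3,2) + sin(4t)·(-1,1)), X_2 = e^(4t)(sin(4t)·(-3,2) - cos(4t)·(-1,1)).
General solution: C_1X_1 + C_2X_2.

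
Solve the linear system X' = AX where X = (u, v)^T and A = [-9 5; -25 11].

Coefficient matrix A = [[-9, 5], [-25, 11]].
Characteristic polynomial det(A - λI) = λ^2 - 2λ + 26 = 0.
Eigenvalues λ = 1 ± 5i (complex conjugate pair).
For λ=1+5i: an eigenvector is (0,-1) - i(-1,-2) = (0 + i, -1 + 2i).
A real fundamental pair from Re and Im of e^((1+5i)t)v: X_1 = e^(t)(cos(5t)·(0,-1) + sin(5t)·(-1,-2)), X_2 = e^(t)(sin(5t)·(0,-1) - cos(5t)·(-1,-2)).
General solution: K_1X_1 + K_2X_2.

u(t) = -K_1e^(t)sin(5t) + K_2e^(t)cos(5t), v(t) = -2K_1e^(t)sin(5t) - K_1e^(t)cos(5t) - K_2e^(t)sin(5t) + 2K_2e^(t)cos(5t)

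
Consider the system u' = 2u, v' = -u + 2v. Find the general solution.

u(t) = -K_2e^(2t), v(t) = K_1e^(2t) + K_2te^(2t) + 3K_2e^(2t)

Coefficient matrix A = [[2, 0], [-1, 2]].
Characteristic polynomial det(A - λI) = λ^2 - 4λ + 4 = 0.
Single eigenvalue λ = 2 with algebraic multiplicity 2.
Eigenvector v = (0,1); generalized eigenvector w with (A-λI)w=v is (-1,3).
General solution: e^(2t)[K_1·v + K_2·(t·v + w)].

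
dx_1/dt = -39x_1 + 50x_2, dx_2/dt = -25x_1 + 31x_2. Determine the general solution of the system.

x_1(t) = 3C_1e^(-4t)sin(5t) + C_1e^(-4t)cos(5t) + C_2e^(-4t)sin(5t) - 3C_2e^(-4t)cos(5t), x_2(t) = 2C_1e^(-4t)sin(5t) + C_1e^(-4t)cos(5t) + C_2e^(-4t)sin(5t) - 2C_2e^(-4t)cos(5t)

Coefficient matrix A = [[-39, 50], [-25, 31]].
Characteristic polynomial det(A - λI) = λ^2 + 8λ + 41 = 0.
Eigenvalues λ = -4 ± 5i (complex conjugate pair).
For λ=-4+5i: an eigenvector is (1,1) - i(3,2) = (1 - 3i, 1 - 2i).
A real fundamental pair from Re and Im of e^((-4+5i)t)v: X_1 = e^(-4t)(cos(5t)·(1,1) + sin(5t)·(3,2)), X_2 = e^(-4t)(sin(5t)·(1,1) - cos(5t)·(3,2)).
General solution: C_1X_1 + C_2X_2.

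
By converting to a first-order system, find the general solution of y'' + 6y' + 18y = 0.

y(t) = C_1e^(-3t)cos(3t) + C_2e^(-3t)sin(3t)

Let x_1 = y, x_2 = y'. Then x_1' = x_2 and x_2' = -18x_1 - 6x_2.
A = [[0,1],[-18,-6]]; det(A-λI) = λ^2 + 6λ + 18.
Eigenvalues λ = -3 ± 3i.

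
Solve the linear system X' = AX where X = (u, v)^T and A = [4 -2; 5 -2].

u(t) = K_1e^(t)sin(t) + K_1e^(t)cos(t) + K_2e^(t)sin(t) - K_2e^(t)cos(t), v(t) = 2K_1e^(t)sin(t) + K_1e^(t)cos(t) + K_2e^(t)sin(t) - 2K_2e^(t)cos(t)

Coefficient matrix A = [[4, -2], [5, -2]].
Characteristic polynomial det(A - λI) = λ^2 - 2λ + 2 = 0.
Eigenvalues λ = 1 ± i (complex conjugate pair).
For λ=1+i: an eigenvector is (1,1) - i(1,2) = (1 - i, 1 - 2i).
A real fundamental pair from Re and Im of e^((1+i)t)v: X_1 = e^(t)(cos(t)·(1,1) + sin(t)·(1,2)), X_2 = e^(t)(sin(t)·(1,1) - cos(t)·(1,2)).
General solution: K_1X_1 + K_2X_2.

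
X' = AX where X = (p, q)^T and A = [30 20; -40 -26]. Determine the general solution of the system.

Coefficient matrix A = [[30, 20], [-40, -26]].
Characteristic polynomial det(A - λI) = λ^2 - 4λ + 20 = 0.
Eigenvalues λ = 2 ± 4i (complex conjugate pair).
For λ=2+4i: an eigenvector is (2,-3) - i(-1,1) = (2 + i, -3 - i).
A real fundamental pair from Re and Im of e^((2+4i)t)v: X_1 = e^(2t)(cos(4t)·(2,-3) + sin(4t)·(-1,1)), X_2 = e^(2t)(sin(4t)·(2,-3) - cos(4t)·(-1,1)).
General solution: C_1X_1 + C_2X_2.

p(t) = -C_1e^(2t)sin(4t) + 2C_1e^(2t)cos(4t) + 2C_2e^(2t)sin(4t) + C_2e^(2t)cos(4t), q(t) = C_1e^(2t)sin(4t) - 3C_1e^(2t)cos(4t) - 3C_2e^(2t)sin(4t) - C_2e^(2t)cos(4t)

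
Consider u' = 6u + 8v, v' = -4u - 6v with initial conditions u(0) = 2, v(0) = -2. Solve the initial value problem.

Coefficient matrix A = [[6, 8], [-4, -6]].
Characteristic polynomial det(A - λI) = λ^2 - 4 = 0.
Eigenvalues λ = 2, -2.
For λ=2: (A-λI) row 1 is [4, 8], so an eigenvector is (-2, 1).
For λ=-2: (A-λI) row 1 is [8, 8], so an eigenvector is (-1, 1).
General solution: C_1e^(2t)(-2,1) + C_2e^(-2t)(-1,1).
Applying u(0)=2, v(0)=-2 gives C_1=0, C_2=-2.

u(t) = 2e^(-2t), v(t) = -2e^(-2t)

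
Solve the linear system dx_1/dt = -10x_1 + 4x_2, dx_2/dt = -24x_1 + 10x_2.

x_1(t) = c_1e^(2t) - c_2e^(-2t), x_2(t) = 3c_1e^(2t) - 2c_2e^(-2t)

Coefficient matrix A = [[-10, 4], [-24, 10]].
Characteristic polynomial det(A - λI) = λ^2 - 4 = 0.
Eigenvalues λ = 2, -2.
For λ=2: (A-λI) row 1 is [-12, 4], so an eigenvector is (1, 3).
For λ=-2: (A-λI) row 1 is [-8, 4], so an eigenvector is (-1, -2).
General solution: c_1e^(2t)(1,3) + c_2e^(-2t)(-1,-2).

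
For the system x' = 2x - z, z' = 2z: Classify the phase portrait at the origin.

A = [[2,-1],[0,2]]; det(A-λI) = λ^2 - 4λ + 4.
repeated λ = 2 with a single eigenvector.

unstable improper node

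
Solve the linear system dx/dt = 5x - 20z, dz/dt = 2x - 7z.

Coefficient matrix A = [[5, -20], [2, -7]].
Characteristic polynomial det(A - λI) = λ^2 + 2λ + 5 = 0.
Eigenvalues λ = -1 ± 2i (complex conjugate pair).
For λ=-1+2i: an eigenvector is (-1,0) - i(-3,-1) = (-1 + 3i, 0 + i).
A real fundamental pair from Re and Im of e^((-1+2i)t)v: X_1 = e^(-t)(cos(2t)·(-1,0) + sin(2t)·(-3,-1)), X_2 = e^(-t)(sin(2t)·(-1,0) - cos(2t)·(-3,-1)).
General solution: C_1X_1 + C_2X_2.

x(t) = -3C_1e^(-t)sin(2t) - C_1e^(-t)cos(2t) - C_2e^(-t)sin(2t) + 3C_2e^(-t)cos(2t), z(t) = -C_1e^(-t)sin(2t) + C_2e^(-t)cos(2t)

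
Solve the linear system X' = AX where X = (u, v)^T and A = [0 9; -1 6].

Coefficient matrix A = [[0, 9], [-1, 6]].
Characteristic polynomial det(A - λI) = λ^2 - 6λ + 9 = 0.
Single eigenvalue λ = 3 with algebraic multiplicity 2.
Eigenvector v = (3,1); generalized eigenvector w with (A-λI)w=v is (-1,0).
General solution: e^(3t)[c_1·v + c_2·(t·v + w)].

u(t) = 3c_1e^(3t) + 3c_2te^(3t) - c_2e^(3t), v(t) = c_1e^(3t) + c_2te^(3t)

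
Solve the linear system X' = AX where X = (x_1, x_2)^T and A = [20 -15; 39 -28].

Coefficient matrix A = [[20, -15], [39, -28]].
Characteristic polynomial det(A - λI) = λ^2 + 8λ + 25 = 0.
Eigenvalues λ = -4 ± 3i (complex conjugate pair).
For λ=-4+3i: an eigenvector is (1,2) - i(-2,-3) = (1 + 2i, 2 + 3i).
A real fundamental pair from Re and Im of e^((-4+3i)t)v: X_1 = e^(-4t)(cos(3t)·(1,2) + sin(3t)·(-2,-3)), X_2 = e^(-4t)(sin(3t)·(1,2) - cos(3t)·(-2,-3)).
General solution: C_1X_1 + C_2X_2.

x_1(t) = -2C_1e^(-4t)sin(3t) + C_1e^(-4t)cos(3t) + C_2e^(-4t)sin(3t) + 2C_2e^(-4t)cos(3t), x_2(t) = -3C_1e^(-4t)sin(3t) + 2C_1e^(-4t)cos(3t) + 2C_2e^(-4t)sin(3t) + 3C_2e^(-4t)cos(3t)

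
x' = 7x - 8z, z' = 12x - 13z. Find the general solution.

Coefficient matrix A = [[7, -8], [12, -13]].
Characteristic polynomial det(A - λI) = λ^2 + 6λ + 5 = 0.
Eigenvalues λ = -5, -1.
For λ=-5: (A-λI) row 1 is [12, -8], so an eigenvector is (2, 3).
For λ=-1: (A-λI) row 1 is [8, -8], so an eigenvector is (-1, -1).
General solution: c_1e^(-5t)(2,3) + c_2e^(-t)(-1,-1).

x(t) = 2c_1e^(-5t) - c_2e^(-t), z(t) = 3c_1e^(-5t) - c_2e^(-t)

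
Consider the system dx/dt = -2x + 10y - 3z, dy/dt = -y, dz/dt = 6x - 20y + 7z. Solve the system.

Coefficient matrix A = [[-2, 10, -3], [0, -1, 0], [6, -20, 7]].
det(A - λI) = 0 gives eigenvalues λ = 4, 1, -1.
For λ=4: eigenvector (-1,0,2).
For λ=1: eigenvector (-1,0,1).
For λ=-1: eigenvector (-2,1,4).
General solution: K_1e^(4t)(-1,0,2) + K_2e^(t)(-1,0,1) + K_3e^(-t)(-2,1,4).

x(t) = -K_1e^(4t) - K_2e^(t) - 2K_3e^(-t), y(t) = K_3e^(-t), z(t) = 2K_1e^(4t) + K_2e^(t) + 4K_3e^(-t)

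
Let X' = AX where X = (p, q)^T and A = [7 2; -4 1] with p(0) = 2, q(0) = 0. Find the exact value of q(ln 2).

A = [[7,2],[-4,1]]; eigenvalues λ = 5, 3.
Eigenvectors: (1,-1) for λ=5, (-1,2) for λ=3.
From the initial condition, c_1 = 4, c_2 = 2.
q(ln 2) = (4)(2^5)(-1) + (2)(2^3)(2) = -96.

-96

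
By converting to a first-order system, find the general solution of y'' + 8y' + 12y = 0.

y(t) = c_1e^(-6t) + c_2e^(-2t)

Let x_1 = y, x_2 = y'. Then x_1' = x_2 and x_2' = -12x_1 - 8x_2.
A = [[0,1],[-12,-8]]; det(A-λI) = λ^2 + 8λ + 12.
Eigenvalues λ = -6, -2 with eigenvectors (1,-6), (1,-2).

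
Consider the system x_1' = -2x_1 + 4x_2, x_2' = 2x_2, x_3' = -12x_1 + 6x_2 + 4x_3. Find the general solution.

Coefficient matrix A = [[-2, 4, 0], [0, 2, 0], [-12, 6, 4]].
det(A - λI) = 0 gives eigenvalues λ = 2, -2, 4.
For λ=2: eigenvector (1,1,3).
For λ=-2: eigenvector (-1,0,-2).
For λ=4: eigenvector (0,0,1).
General solution: c_1e^(2t)(1,1,3) + c_2e^(-2t)(-1,0,-2) + c_3e^(4t)(0,0,1).

x_1(t) = c_1e^(2t) - c_2e^(-2t), x_2(t) = c_1e^(2t), x_3(t) = 3c_1e^(2t) - 2c_2e^(-2t) + c_3e^(4t)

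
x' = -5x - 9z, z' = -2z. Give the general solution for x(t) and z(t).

Coefficient matrix A = [[-5, -9], [0, -2]].
Characteristic polynomial det(A - λI) = λ^2 + 7λ + 10 = 0.
Eigenvalues λ = -2, -5.
For λ=-2: (A-λI) row 1 is [-3, -9], so an eigenvector is (-3, 1).
For λ=-5: (A-λI) row 1 is [0, -9], so an eigenvector is (-1, 0).
General solution: K_1e^(-2t)(-3,1) + K_2e^(-5t)(-1,0).

x(t) = -3K_1e^(-2t) - K_2e^(-5t), z(t) = K_1e^(-2t)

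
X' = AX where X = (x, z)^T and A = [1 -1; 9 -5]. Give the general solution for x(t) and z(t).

Coefficient matrix A = [[1, -1], [9, -5]].
Characteristic polynomial det(A - λI) = λ^2 + 4λ + 4 = 0.
Single eigenvalue λ = -2 with algebraic multiplicity 2.
Eigenvector v = (-1,-3); generalized eigenvector w with (A-λI)w=v is (0,1).
General solution: e^(-2t)[K_1·v + K_2·(t·v + w)].

x(t) = -K_1e^(-2t) - K_2te^(-2t), z(t) = -3K_1e^(-2t) - 3K_2te^(-2t) + K_2e^(-2t)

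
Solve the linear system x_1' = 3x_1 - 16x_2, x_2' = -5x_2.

x_1(t) = -K_1e^(3t) + 2K_2e^(-5t), x_2(t) = K_2e^(-5t)

Coefficient matrix A = [[3, -16], [0, -5]].
Characteristic polynomial det(A - λI) = λ^2 + 2λ - 15 = 0.
Eigenvalues λ = 3, -5.
For λ=3: (A-λI) row 1 is [0, -16], so an eigenvector is (-1, 0).
For λ=-5: (A-λI) row 1 is [8, -16], so an eigenvector is (2, 1).
General solution: K_1e^(3t)(-1,0) + K_2e^(-5t)(2,1).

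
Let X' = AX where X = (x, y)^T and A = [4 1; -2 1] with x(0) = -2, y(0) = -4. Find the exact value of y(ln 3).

A = [[4,1],[-2,1]]; eigenvalues λ = 2, 3.
Eigenvectors: (-1,2) for λ=2, (1,-1) for λ=3.
From the initial condition, c_1 = -6, c_2 = -8.
y(ln 3) = (-6)(3^2)(2) + (-8)(3^3)(-1) = 108.

108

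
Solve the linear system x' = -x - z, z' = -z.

x(t) = c_1e^(-t) + c_2te^(-t) + 2c_2e^(-t), z(t) = -c_2e^(-t)

Coefficient matrix A = [[-1, -1], [0, -1]].
Characteristic polynomial det(A - λI) = λ^2 + 2λ + 1 = 0.
Single eigenvalue λ = -1 with algebraic multiplicity 2.
Eigenvector v = (1,0); generalized eigenvector w with (A-λI)w=v is (2,-1).
General solution: e^(-t)[c_1·v + c_2·(t·v + w)].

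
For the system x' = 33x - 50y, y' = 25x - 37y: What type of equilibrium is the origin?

stable spiral

A = [[33,-50],[25,-37]]; det(A-λI) = λ^2 + 4λ + 29.
λ = -2 ± 5i: negative real part.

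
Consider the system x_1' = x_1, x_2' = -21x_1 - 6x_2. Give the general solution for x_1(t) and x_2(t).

Coefficient matrix A = [[1, 0], [-21, -6]].
Characteristic polynomial det(A - λI) = λ^2 + 5λ - 6 = 0.
Eigenvalues λ = -6, 1.
For λ=-6: (A-λI) row 1 is [7, 0], so an eigenvector is (0, -1).
For λ=1: (A-λI) row 2 is [-21, -7], so an eigenvector is (1, -3).
General solution: K_1e^(-6t)(0,-1) + K_2e^(t)(1,-3).

x_1(t) = K_2e^(t), x_2(t) = -K_1e^(-6t) - 3K_2e^(t)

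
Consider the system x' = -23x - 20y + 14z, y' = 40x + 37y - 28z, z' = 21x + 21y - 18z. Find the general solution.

Coefficient matrix A = [[-23, -20, 14], [40, 37, -28], [21, 21, -18]].
det(A - λI) = 0 gives eigenvalues λ = -3, 3, -4.
For λ=-3: eigenvector (1,-1,0).
For λ=3: eigenvector (-1,2,1).
For λ=-4: eigenvector (-2,4,3).
General solution: c_1e^(-3t)(1,-1,0) + c_2e^(3t)(-1,2,1) + c_3e^(-4t)(-2,4,3).

x(t) = c_1e^(-3t) - c_2e^(3t) - 2c_3e^(-4t), y(t) = -c_1e^(-3t) + 2c_2e^(3t) + 4c_3e^(-4t), z(t) = c_2e^(3t) + 3c_3e^(-4t)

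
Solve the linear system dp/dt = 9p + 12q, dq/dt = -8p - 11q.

Coefficient matrix A = [[9, 12], [-8, -11]].
Characteristic polynomial det(A - λI) = λ^2 + 2λ - 3 = 0.
Eigenvalues λ = 1, -3.
For λ=1: (A-λI) row 1 is [8, 12], so an eigenvector is (3, -2).
For λ=-3: (A-λI) row 1 is [12, 12], so an eigenvector is (-1, 1).
General solution: C_1e^(t)(3,-2) + C_2e^(-3t)(-1,1).

p(t) = 3C_1e^(t) - C_2e^(-3t), q(t) = -2C_1e^(t) + C_2e^(-3t)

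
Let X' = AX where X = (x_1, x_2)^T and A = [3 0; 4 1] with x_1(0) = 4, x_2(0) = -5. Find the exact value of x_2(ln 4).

460

A = [[3,0],[4,1]]; eigenvalues λ = 1, 3.
Eigenvectors: (0,-1) for λ=1, (-1,-2) for λ=3.
From the initial condition, c_1 = 13, c_2 = -4.
x_2(ln 4) = (13)(4^1)(-1) + (-4)(4^3)(-2) = 460.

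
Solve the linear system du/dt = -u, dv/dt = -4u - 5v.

u(t) = -K_1e^(-t), v(t) = K_1e^(-t) + K_2e^(-5t)

Coefficient matrix A = [[-1, 0], [-4, -5]].
Characteristic polynomial det(A - λI) = λ^2 + 6λ + 5 = 0.
Eigenvalues λ = -1, -5.
For λ=-1: (A-λI) row 2 is [-4, -4], so an eigenvector is (-1, 1).
For λ=-5: (A-λI) row 1 is [4, 0], so an eigenvector is (0, 1).
General solution: K_1e^(-t)(-1,1) + K_2e^(-5t)(0,1).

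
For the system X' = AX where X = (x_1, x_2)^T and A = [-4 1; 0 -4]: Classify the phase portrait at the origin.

A = [[-4,1],[0,-4]]; det(A-λI) = λ^2 + 8λ + 16.
repeated λ = -4 with a single eigenvector.

stable improper node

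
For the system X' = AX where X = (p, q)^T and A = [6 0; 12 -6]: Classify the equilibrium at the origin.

A = [[6,0],[12,-6]]; det(A-λI) = λ^2 - 36.
λ = -6, 6: opposite signs.

saddle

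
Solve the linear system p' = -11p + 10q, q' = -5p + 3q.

Coefficient matrix A = [[-11, 10], [-5, 3]].
Characteristic polynomial det(A - λI) = λ^2 + 8λ + 17 = 0.
Eigenvalues λ = -4 ± i (complex conjugate pair).
For λ=-4+i: an eigenvector is (-1,-1) - i(-3,-2) = (-1 + 3i, -1 + 2i).
A real fundamental pair from Re and Im of e^((-4+i)t)v: X_1 = e^(-4t)(cos(t)·(-1,-1) + sin(t)·(-3,-2)), X_2 = e^(-4t)(sin(t)·(-1,-1) - cos(t)·(-3,-2)).
General solution: c_1X_1 + c_2X_2.

p(t) = -3c_1e^(-4t)sin(t) - c_1e^(-4t)cos(t) - c_2e^(-4t)sin(t) + 3c_2e^(-4t)cos(t), q(t) = -2c_1e^(-4t)sin(t) - c_1e^(-4t)cos(t) - c_2e^(-4t)sin(t) + 2c_2e^(-4t)cos(t)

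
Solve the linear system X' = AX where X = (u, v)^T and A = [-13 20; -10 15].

u(t) = -3K_1e^(t)sin(2t) - K_1e^(t)cos(2t) - K_2e^(t)sin(2t) + 3K_2e^(t)cos(2t), v(t) = -2K_1e^(t)sin(2t) - K_1e^(t)cos(2t) - K_2e^(t)sin(2t) + 2K_2e^(t)cos(2t)

Coefficient matrix A = [[-13, 20], [-10, 15]].
Characteristic polynomial det(A - λI) = λ^2 - 2λ + 5 = 0.
Eigenvalues λ = 1 ± 2i (complex conjugate pair).
For λ=1+2i: an eigenvector is (-1,-1) - i(-3,-2) = (-1 + 3i, -1 + 2i).
A real fundamental pair from Re and Im of e^((1+2i)t)v: X_1 = e^(t)(cos(2t)·(-1,-1) + sin(2t)·(-3,-2)), X_2 = e^(t)(sin(2t)·(-1,-1) - cos(2t)·(-3,-2)).
General solution: K_1X_1 + K_2X_2.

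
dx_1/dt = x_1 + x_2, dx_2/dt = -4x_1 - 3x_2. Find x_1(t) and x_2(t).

x_1(t) = -C_1e^(-t) - C_2te^(-t) + C_2e^(-t), x_2(t) = 2C_1e^(-t) + 2C_2te^(-t) - 3C_2e^(-t)

Coefficient matrix A = [[1, 1], [-4, -3]].
Characteristic polynomial det(A - λI) = λ^2 + 2λ + 1 = 0.
Single eigenvalue λ = -1 with algebraic multiplicity 2.
Eigenvector v = (-1,2); generalized eigenvector w with (A-λI)w=v is (1,-3).
General solution: e^(-t)[C_1·v + C_2·(t·v + w)].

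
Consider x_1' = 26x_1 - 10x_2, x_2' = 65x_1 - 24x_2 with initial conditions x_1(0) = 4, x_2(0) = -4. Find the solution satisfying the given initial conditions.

x_1(t) = 28e^(t)sin(5t) + 4e^(t)cos(5t), x_2(t) = 72e^(t)sin(5t) - 4e^(t)cos(5t)

Coefficient matrix A = [[26, -10], [65, -24]].
Characteristic polynomial det(A - λI) = λ^2 - 2λ + 26 = 0.
Eigenvalues λ = 1 ± 5i (complex conjugate pair).
For λ=1+5i: an eigenvector is (1,3) - i(-1,-2) = (1 + i, 3 + 2i).
A real fundamental pair from Re and Im of e^((1+5i)t)v: X_1 = e^(t)(cos(5t)·(1,3) + sin(5t)·(-1,-2)), X_2 = e^(t)(sin(5t)·(1,3) - cos(5t)·(-1,-2)).
General solution: K_1X_1 + K_2X_2.
Applying x_1(0)=4, x_2(0)=-4 gives K_1=-12, K_2=16.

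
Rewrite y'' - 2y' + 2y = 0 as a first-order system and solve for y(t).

y(t) = K_1e^(t)cos(t) + K_2e^(t)sin(t)

Let x_1 = y, x_2 = y'. Then x_1' = x_2 and x_2' = -2x_1 + 2x_2.
A = [[0,1],[-2,2]]; det(A-λI) = λ^2 - 2λ + 2.
Eigenvalues λ = 1 ± i.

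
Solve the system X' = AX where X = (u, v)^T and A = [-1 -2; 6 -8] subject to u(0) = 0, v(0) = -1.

Coefficient matrix A = [[-1, -2], [6, -8]].
Characteristic polynomial det(A - λI) = λ^2 + 9λ + 20 = 0.
Eigenvalues λ = -5, -4.
For λ=-5: (A-λI) row 1 is [4, -2], so an eigenvector is (1, 2).
For λ=-4: (A-λI) row 1 is [3, -2], so an eigenvector is (-2, -3).
General solution: C_1e^(-5t)(1,2) + C_2e^(-4t)(-2,-3).
Applying u(0)=0, v(0)=-1 gives C_1=-2, C_2=-1.

u(t) = 2e^(-4t) - 2e^(-5t), v(t) = 3e^(-4t) - 4e^(-5t)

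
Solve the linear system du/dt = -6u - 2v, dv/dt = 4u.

Coefficient matrix A = [[-6, -2], [4, 0]].
Characteristic polynomial det(A - λI) = λ^2 + 6λ + 8 = 0.
Eigenvalues λ = -2, -4.
For λ=-2: (A-λI) row 1 is [-4, -2], so an eigenvector is (-1, 2).
For λ=-4: (A-λI) row 1 is [-2, -2], so an eigenvector is (1, -1).
General solution: K_1e^(-2t)(-1,2) + K_2e^(-4t)(1,-1).

u(t) = -K_1e^(-2t) + K_2e^(-4t), v(t) = 2K_1e^(-2t) - K_2e^(-4t)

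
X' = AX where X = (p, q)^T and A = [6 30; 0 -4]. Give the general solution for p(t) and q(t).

p(t) = -C_1e^(6t) - 3C_2e^(-4t), q(t) = C_2e^(-4t)

Coefficient matrix A = [[6, 30], [0, -4]].
Characteristic polynomial det(A - λI) = λ^2 - 2λ - 24 = 0.
Eigenvalues λ = 6, -4.
For λ=6: (A-λI) row 1 is [0, 30], so an eigenvector is (-1, 0).
For λ=-4: (A-λI) row 1 is [10, 30], so an eigenvector is (-3, 1).
General solution: C_1e^(6t)(-1,0) + C_2e^(-4t)(-3,1).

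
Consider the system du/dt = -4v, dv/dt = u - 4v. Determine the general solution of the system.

u(t) = -2K_1e^(-2t) - 2K_2te^(-2t) + K_2e^(-2t), v(t) = -K_1e^(-2t) - K_2te^(-2t) + K_2e^(-2t)

Coefficient matrix A = [[0, -4], [1, -4]].
Characteristic polynomial det(A - λI) = λ^2 + 4λ + 4 = 0.
Single eigenvalue λ = -2 with algebraic multiplicity 2.
Eigenvector v = (-2,-1); generalized eigenvector w with (A-λI)w=v is (1,1).
General solution: e^(-2t)[K_1·v + K_2·(t·v + w)].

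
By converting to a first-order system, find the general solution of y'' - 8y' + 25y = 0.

y(t) = c_1e^(4t)cos(3t) + c_2e^(4t)sin(3t)

Let x_1 = y, x_2 = y'. Then x_1' = x_2 and x_2' = -25x_1 + 8x_2.
A = [[0,1],[-25,8]]; det(A-λI) = λ^2 - 8λ + 25.
Eigenvalues λ = 4 ± 3i.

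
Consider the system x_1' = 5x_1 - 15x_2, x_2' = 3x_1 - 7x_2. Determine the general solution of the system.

x_1(t) = 2K_1e^(-t)sin(3t) + K_1e^(-t)cos(3t) + K_2e^(-t)sin(3t) - 2K_2e^(-t)cos(3t), x_2(t) = K_1e^(-t)sin(3t) - K_2e^(-t)cos(3t)

Coefficient matrix A = [[5, -15], [3, -7]].
Characteristic polynomial det(A - λI) = λ^2 + 2λ + 10 = 0.
Eigenvalues λ = -1 ± 3i (complex conjugate pair).
For λ=-1+3i: an eigenvector is (1,0) - i(2,1) = (1 - 2i, 0 - i).
A real fundamental pair from Re and Im of e^((-1+3i)t)v: X_1 = e^(-t)(cos(3t)·(1,0) + sin(3t)·(2,1)), X_2 = e^(-t)(sin(3t)·(1,0) - cos(3t)·(2,1)).
General solution: K_1X_1 + K_2X_2.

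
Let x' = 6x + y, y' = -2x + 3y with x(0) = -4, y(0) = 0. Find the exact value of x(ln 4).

-7168

A = [[6,1],[-2,3]]; eigenvalues λ = 5, 4.
Eigenvectors: (1,-1) for λ=5, (1,-2) for λ=4.
From the initial condition, c_1 = -8, c_2 = 4.
x(ln 4) = (-8)(4^5)(1) + (4)(4^4)(1) = -7168.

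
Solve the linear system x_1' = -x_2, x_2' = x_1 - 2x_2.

x_1(t) = -K_1e^(-t) - K_2te^(-t) + K_2e^(-t), x_2(t) = -K_1e^(-t) - K_2te^(-t) + 2K_2e^(-t)

Coefficient matrix A = [[0, -1], [1, -2]].
Characteristic polynomial det(A - λI) = λ^2 + 2λ + 1 = 0.
Single eigenvalue λ = -1 with algebraic multiplicity 2.
Eigenvector v = (-1,-1); generalized eigenvector w with (A-λI)w=v is (1,2).
General solution: e^(-t)[K_1·v + K_2·(t·v + w)].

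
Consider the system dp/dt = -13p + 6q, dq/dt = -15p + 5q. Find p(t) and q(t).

Coefficient matrix A = [[-13, 6], [-15, 5]].
Characteristic polynomial det(A - λI) = λ^2 + 8λ + 25 = 0.
Eigenvalues λ = -4 ± 3i (complex conjugate pair).
For λ=-4+3i: an eigenvector is (1,1) - i(-1,-2) = (1 + i, 1 + 2i).
A real fundamental pair from Re and Im of e^((-4+3i)t)v: X_1 = e^(-4t)(cos(3t)·(1,1) + sin(3t)·(-1,-2)), X_2 = e^(-4t)(sin(3t)·(1,1) - cos(3t)·(-1,-2)).
General solution: K_1X_1 + K_2X_2.

p(t) = -K_1e^(-4t)sin(3t) + K_1e^(-4t)cos(3t) + K_2e^(-4t)sin(3t) + K_2e^(-4t)cos(3t), q(t) = -2K_1e^(-4t)sin(3t) + K_1e^(-4t)cos(3t) + K_2e^(-4t)sin(3t) + 2K_2e^(-4t)cos(3t)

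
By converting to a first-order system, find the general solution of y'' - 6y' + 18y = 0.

Let x_1 = y, x_2 = y'. Then x_1' = x_2 and x_2' = -18x_1 + 6x_2.
A = [[0,1],[-18,6]]; det(A-λI) = λ^2 - 6λ + 18.
Eigenvalues λ = 3 ± 3i.

y(t) = C_1e^(3t)cos(3t) + C_2e^(3t)sin(3t)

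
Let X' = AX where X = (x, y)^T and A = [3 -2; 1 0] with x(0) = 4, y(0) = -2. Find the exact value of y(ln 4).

64

A = [[3,-2],[1,0]]; eigenvalues λ = 1, 2.
Eigenvectors: (1,1) for λ=1, (2,1) for λ=2.
From the initial condition, c_1 = -8, c_2 = 6.
y(ln 4) = (-8)(4^1)(1) + (6)(4^2)(1) = 64.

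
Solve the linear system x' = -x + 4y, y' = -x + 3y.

Coefficient matrix A = [[-1, 4], [-1, 3]].
Characteristic polynomial det(A - λI) = λ^2 - 2λ + 1 = 0.
Single eigenvalue λ = 1 with algebraic multiplicity 2.
Eigenvector v = (-2,-1); generalized eigenvector w with (A-λI)w=v is (1,0).
General solution: e^(t)[K_1·v + K_2·(t·v + w)].

x(t) = -2K_1e^(t) - 2K_2te^(t) + K_2e^(t), y(t) = -K_1e^(t) - K_2te^(t)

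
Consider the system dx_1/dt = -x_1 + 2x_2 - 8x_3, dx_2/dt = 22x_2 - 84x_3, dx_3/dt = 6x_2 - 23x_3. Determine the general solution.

x_1(t) = c_1e^(-t) + 2c_2e^(-2t), x_2(t) = 7c_2e^(-2t) + 4c_3e^(t), x_3(t) = 2c_2e^(-2t) + c_3e^(t)

Coefficient matrix A = [[-1, 2, -8], [0, 22, -84], [0, 6, -23]].
det(A - λI) = 0 gives eigenvalues λ = -1, -2, 1.
For λ=-1: eigenvector (1,0,0).
For λ=-2: eigenvector (2,7,2).
For λ=1: eigenvector (0,4,1).
General solution: c_1e^(-t)(1,0,0) + c_2e^(-2t)(2,7,2) + c_3e^(t)(0,4,1).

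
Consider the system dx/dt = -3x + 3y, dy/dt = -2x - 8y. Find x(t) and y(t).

x(t) = -3K_1e^(-5t) + K_2e^(-6t), y(t) = 2K_1e^(-5t) - K_2e^(-6t)

Coefficient matrix A = [[-3, 3], [-2, -8]].
Characteristic polynomial det(A - λI) = λ^2 + 11λ + 30 = 0.
Eigenvalues λ = -5, -6.
For λ=-5: (A-λI) row 1 is [2, 3], so an eigenvector is (-3, 2).
For λ=-6: (A-λI) row 1 is [3, 3], so an eigenvector is (1, -1).
General solution: K_1e^(-5t)(-3,2) + K_2e^(-6t)(1,-1).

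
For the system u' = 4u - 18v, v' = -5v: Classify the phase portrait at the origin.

A = [[4,-18],[0,-5]]; det(A-λI) = λ^2 + λ - 20.
λ = -5, 4: opposite signs.

saddle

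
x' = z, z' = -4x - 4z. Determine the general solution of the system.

x(t) = -C_1e^(-2t) - C_2te^(-2t) + C_2e^(-2t), z(t) = 2C_1e^(-2t) + 2C_2te^(-2t) - 3C_2e^(-2t)

Coefficient matrix A = [[0, 1], [-4, -4]].
Characteristic polynomial det(A - λI) = λ^2 + 4λ + 4 = 0.
Single eigenvalue λ = -2 with algebraic multiplicity 2.
Eigenvector v = (-1,2); generalized eigenvector w with (A-λI)w=v is (1,-3).
General solution: e^(-2t)[C_1·v + C_2·(t·v + w)].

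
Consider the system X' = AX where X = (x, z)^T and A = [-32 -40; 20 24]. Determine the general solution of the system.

x(t) = -C_1e^(-4t)sin(4t) + 3C_1e^(-4t)cos(4t) + 3C_2e^(-4t)sin(4t) + C_2e^(-4t)cos(4t), z(t) = C_1e^(-4t)sin(4t) - 2C_1e^(-4t)cos(4t) - 2C_2e^(-4t)sin(4t) - C_2e^(-4t)cos(4t)

Coefficient matrix A = [[-32, -40], [20, 24]].
Characteristic polynomial det(A - λI) = λ^2 + 8λ + 32 = 0.
Eigenvalues λ = -4 ± 4i (complex conjugate pair).
For λ=-4+4i: an eigenvector is (3,-2) - i(-1,1) = (3 + i, -2 - i).
A real fundamental pair from Re and Im of e^((-4+4i)t)v: X_1 = e^(-4t)(cos(4t)·(3,-2) + sin(4t)·(-1,1)), X_2 = e^(-4t)(sin(4t)·(3,-2) - cos(4t)·(-1,1)).
General solution: C_1X_1 + C_2X_2.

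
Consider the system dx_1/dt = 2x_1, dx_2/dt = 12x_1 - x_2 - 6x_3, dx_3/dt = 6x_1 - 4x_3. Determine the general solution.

x_1(t) = C_2e^(2t), x_2(t) = C_1e^(-t) + 2C_2e^(2t) + 2C_3e^(-4t), x_3(t) = C_2e^(2t) + C_3e^(-4t)

Coefficient matrix A = [[2, 0, 0], [12, -1, -6], [6, 0, -4]].
det(A - λI) = 0 gives eigenvalues λ = -1, 2, -4.
For λ=-1: eigenvector (0,1,0).
For λ=2: eigenvector (1,2,1).
For λ=-4: eigenvector (0,2,1).
General solution: C_1e^(-t)(0,1,0) + C_2e^(2t)(1,2,1) + C_3e^(-4t)(0,2,1).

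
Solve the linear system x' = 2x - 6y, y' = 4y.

Coefficient matrix A = [[2, -6], [0, 4]].
Characteristic polynomial det(A - λI) = λ^2 - 6λ + 8 = 0.
Eigenvalues λ = 2, 4.
For λ=2: (A-λI) row 1 is [0, -6], so an eigenvector is (-1, 0).
For λ=4: (A-λI) row 1 is [-2, -6], so an eigenvector is (-3, 1).
General solution: K_1e^(2t)(-1,0) + K_2e^(4t)(-3,1).

x(t) = -K_1e^(2t) - 3K_2e^(4t), y(t) = K_2e^(4t)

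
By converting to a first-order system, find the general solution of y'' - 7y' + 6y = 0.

Let x_1 = y, x_2 = y'. Then x_1' = x_2 and x_2' = -6x_1 + 7x_2.
A = [[0,1],[-6,7]]; det(A-λI) = λ^2 - 7λ + 6.
Eigenvalues λ = 1, 6 with eigenvectors (1,1), (1,6).

y(t) = K_1e^(t) + K_2e^(6t)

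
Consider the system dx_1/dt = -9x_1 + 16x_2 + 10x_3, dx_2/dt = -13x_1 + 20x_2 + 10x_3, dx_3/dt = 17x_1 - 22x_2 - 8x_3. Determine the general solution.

x_1(t) = 2K_1e^(4t) + 2K_2e^(2t) + K_3e^(-3t), x_2(t) = K_1e^(4t) + 2K_2e^(2t) + K_3e^(-3t), x_3(t) = K_1e^(4t) - K_2e^(2t) - K_3e^(-3t)

Coefficient matrix A = [[-9, 16, 10], [-13, 20, 10], [17, -22, -8]].
det(A - λI) = 0 gives eigenvalues λ = 4, 2, -3.
For λ=4: eigenvector (2,1,1).
For λ=2: eigenvector (2,2,-1).
For λ=-3: eigenvector (1,1,-1).
General solution: K_1e^(4t)(2,1,1) + K_2e^(2t)(2,2,-1) + K_3e^(-3t)(1,1,-1).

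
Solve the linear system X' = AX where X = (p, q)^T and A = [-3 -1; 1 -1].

p(t) = -C_1e^(-2t) - C_2te^(-2t) + 2C_2e^(-2t), q(t) = C_1e^(-2t) + C_2te^(-2t) - C_2e^(-2t)

Coefficient matrix A = [[-3, -1], [1, -1]].
Characteristic polynomial det(A - λI) = λ^2 + 4λ + 4 = 0.
Single eigenvalue λ = -2 with algebraic multiplicity 2.
Eigenvector v = (-1,1); generalized eigenvector w with (A-λI)w=v is (2,-1).
General solution: e^(-2t)[C_1·v + C_2·(t·v + w)].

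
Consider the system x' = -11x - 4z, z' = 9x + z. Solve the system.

x(t) = -2C_1e^(-5t) - 2C_2te^(-5t) - C_2e^(-5t), z(t) = 3C_1e^(-5t) + 3C_2te^(-5t) + 2C_2e^(-5t)

Coefficient matrix A = [[-11, -4], [9, 1]].
Characteristic polynomial det(A - λI) = λ^2 + 10λ + 25 = 0.
Single eigenvalue λ = -5 with algebraic multiplicity 2.
Eigenvector v = (-2,3); generalized eigenvector w with (A-λI)w=v is (-1,2).
General solution: e^(-5t)[C_1·v + C_2·(t·v + w)].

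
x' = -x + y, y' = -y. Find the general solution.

Coefficient matrix A = [[-1, 1], [0, -1]].
Characteristic polynomial det(A - λI) = λ^2 + 2λ + 1 = 0.
Single eigenvalue λ = -1 with algebraic multiplicity 2.
Eigenvector v = (1,0); generalized eigenvector w with (A-λI)w=v is (3,1).
General solution: e^(-t)[c_1·v + c_2·(t·v + w)].

x(t) = c_1e^(-t) + c_2te^(-t) + 3c_2e^(-t), y(t) = c_2e^(-t)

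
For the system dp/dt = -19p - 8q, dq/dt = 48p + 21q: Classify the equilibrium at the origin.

saddle

A = [[-19,-8],[48,21]]; det(A-λI) = λ^2 - 2λ - 15.
λ = -3, 5: opposite signs.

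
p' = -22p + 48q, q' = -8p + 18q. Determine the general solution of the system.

p(t) = 2c_1e^(2t) - 3c_2e^(-6t), q(t) = c_1e^(2t) - c_2e^(-6t)

Coefficient matrix A = [[-22, 48], [-8, 18]].
Characteristic polynomial det(A - λI) = λ^2 + 4λ - 12 = 0.
Eigenvalues λ = 2, -6.
For λ=2: (A-λI) row 1 is [-24, 48], so an eigenvector is (2, 1).
For λ=-6: (A-λI) row 1 is [-16, 48], so an eigenvector is (-3, -1).
General solution: c_1e^(2t)(2,1) + c_2e^(-6t)(-3,-1).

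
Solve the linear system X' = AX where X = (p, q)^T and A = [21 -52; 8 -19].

p(t) = 2c_1e^(t)sin(4t) + 3c_1e^(t)cos(4t) + 3c_2e^(t)sin(4t) - 2c_2e^(t)cos(4t), q(t) = c_1e^(t)sin(4t) + c_1e^(t)cos(4t) + c_2e^(t)sin(4t) - c_2e^(t)cos(4t)

Coefficient matrix A = [[21, -52], [8, -19]].
Characteristic polynomial det(A - λI) = λ^2 - 2λ + 17 = 0.
Eigenvalues λ = 1 ± 4i (complex conjugate pair).
For λ=1+4i: an eigenvector is (3,1) - i(2,1) = (3 - 2i, 1 - i).
A real fundamental pair from Re and Im of e^((1+4i)t)v: X_1 = e^(t)(cos(4t)·(3,1) + sin(4t)·(2,1)), X_2 = e^(t)(sin(4t)·(3,1) - cos(4t)·(2,1)).
General solution: c_1X_1 + c_2X_2.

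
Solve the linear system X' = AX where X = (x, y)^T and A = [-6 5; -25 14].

Coefficient matrix A = [[-6, 5], [-25, 14]].
Characteristic polynomial det(A - λI) = λ^2 - 8λ + 41 = 0.
Eigenvalues λ = 4 ± 5i (complex conjugate pair).
For λ=4+5i: an eigenvector is (1,2) - i(0,-1) = (1, 2 + i).
A real fundamental pair from Re and Im of e^((4+5i)t)v: X_1 = e^(4t)(cos(5t)·(1,2) + sin(5t)·(0,-1)), X_2 = e^(4t)(sin(5t)·(1,2) - cos(5t)·(0,-1)).
General solution: C_1X_1 + C_2X_2.

x(t) = C_1e^(4t)cos(5t) + C_2e^(4t)sin(5t), y(t) = -C_1e^(4t)sin(5t) + 2C_1e^(4t)cos(5t) + 2C_2e^(4t)sin(5t) + C_2e^(4t)cos(5t)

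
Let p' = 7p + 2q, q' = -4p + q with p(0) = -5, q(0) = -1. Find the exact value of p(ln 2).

A = [[7,2],[-4,1]]; eigenvalues λ = 3, 5.
Eigenvectors: (1,-2) for λ=3, (1,-1) for λ=5.
From the initial condition, c_1 = 6, c_2 = -11.
p(ln 2) = (6)(2^3)(1) + (-11)(2^5)(1) = -304.

-304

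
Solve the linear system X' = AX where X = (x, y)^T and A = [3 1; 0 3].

Coefficient matrix A = [[3, 1], [0, 3]].
Characteristic polynomial det(A - λI) = λ^2 - 6λ + 9 = 0.
Single eigenvalue λ = 3 with algebraic multiplicity 2.
Eigenvector v = (-1,0); generalized eigenvector w with (A-λI)w=v is (1,-1).
General solution: e^(3t)[C_1·v + C_2·(t·v + w)].

x(t) = -C_1e^(3t) - C_2te^(3t) + C_2e^(3t), y(t) = -C_2e^(3t)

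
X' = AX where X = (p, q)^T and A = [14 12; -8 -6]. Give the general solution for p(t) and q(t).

Coefficient matrix A = [[14, 12], [-8, -6]].
Characteristic polynomial det(A - λI) = λ^2 - 8λ + 12 = 0.
Eigenvalues λ = 2, 6.
For λ=2: (A-λI) row 1 is [12, 12], so an eigenvector is (-1, 1).
For λ=6: (A-λI) row 1 is [8, 12], so an eigenvector is (-3, 2).
General solution: C_1e^(2t)(-1,1) + C_2e^(6t)(-3,2).

p(t) = -C_1e^(2t) - 3C_2e^(6t), q(t) = C_1e^(2t) + 2C_2e^(6t)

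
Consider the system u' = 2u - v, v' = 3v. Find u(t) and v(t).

Coefficient matrix A = [[2, -1], [0, 3]].
Characteristic polynomial det(A - λI) = λ^2 - 5λ + 6 = 0.
Eigenvalues λ = 3, 2.
For λ=3: (A-λI) row 1 is [-1, -1], so an eigenvector is (-1, 1).
For λ=2: (A-λI) row 1 is [0, -1], so an eigenvector is (-1, 0).
General solution: c_1e^(3t)(-1,1) + c_2e^(2t)(-1,0).

u(t) = -c_1e^(3t) - c_2e^(2t), v(t) = c_1e^(3t)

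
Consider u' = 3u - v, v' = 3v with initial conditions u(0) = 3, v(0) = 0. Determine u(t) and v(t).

u(t) = 3e^(3t), v(t) = 0

Coefficient matrix A = [[3, -1], [0, 3]].
Characteristic polynomial det(A - λI) = λ^2 - 6λ + 9 = 0.
Single eigenvalue λ = 3 with algebraic multiplicity 2.
Eigenvector v = (-1,0); generalized eigenvector w with (A-λI)w=v is (-2,1).
General solution: e^(3t)[C_1·v + C_2·(t·v + w)].
Applying u(0)=3, v(0)=0 gives C_1=-3, C_2=0.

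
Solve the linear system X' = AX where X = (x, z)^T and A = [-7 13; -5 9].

Coefficient matrix A = [[-7, 13], [-5, 9]].
Characteristic polynomial det(A - λI) = λ^2 - 2λ + 2 = 0.
Eigenvalues λ = 1 ± i (complex conjugate pair).
For λ=1+i: an eigenvector is (3,2) - i(2,1) = (3 - 2i, 2 - i).
A real fundamental pair from Re and Im of e^((1+i)t)v: X_1 = e^(t)(cos(t)·(3,2) + sin(t)·(2,1)), X_2 = e^(t)(sin(t)·(3,2) - cos(t)·(2,1)).
General solution: c_1X_1 + c_2X_2.

x(t) = 2c_1e^(t)sin(t) + 3c_1e^(t)cos(t) + 3c_2e^(t)sin(t) - 2c_2e^(t)cos(t), z(t) = c_1e^(t)sin(t) + 2c_1e^(t)cos(t) + 2c_2e^(t)sin(t) - c_2e^(t)cos(t)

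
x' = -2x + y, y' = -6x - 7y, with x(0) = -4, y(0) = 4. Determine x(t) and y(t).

x(t) = -8e^(-4t) + 4e^(-5t), y(t) = 16e^(-4t) - 12e^(-5t)

Coefficient matrix A = [[-2, 1], [-6, -7]].
Characteristic polynomial det(A - λI) = λ^2 + 9λ + 20 = 0.
Eigenvalues λ = -4, -5.
For λ=-4: (A-λI) row 1 is [2, 1], so an eigenvector is (1, -2).
For λ=-5: (A-λI) row 1 is [3, 1], so an eigenvector is (-1, 3).
General solution: C_1e^(-4t)(1,-2) + C_2e^(-5t)(-1,3).
Applying x(0)=-4, y(0)=4 gives C_1=-8, C_2=-4.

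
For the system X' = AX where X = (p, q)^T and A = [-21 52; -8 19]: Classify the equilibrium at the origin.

A = [[-21,52],[-8,19]]; det(A-λI) = λ^2 + 2λ + 17.
λ = -1 ± 4i: negative real part.

stable spiral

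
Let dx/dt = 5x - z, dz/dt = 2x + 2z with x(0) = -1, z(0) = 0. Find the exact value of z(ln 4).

A = [[5,-1],[2,2]]; eigenvalues λ = 4, 3.
Eigenvectors: (1,1) for λ=4, (1,2) for λ=3.
From the initial condition, c_1 = -2, c_2 = 1.
z(ln 4) = (-2)(4^4)(1) + (1)(4^3)(2) = -384.

-384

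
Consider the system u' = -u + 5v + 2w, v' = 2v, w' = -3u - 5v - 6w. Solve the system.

u(t) = -2C_1e^(-4t) + C_2e^(2t) - C_3e^(-3t), v(t) = C_2e^(2t), w(t) = 3C_1e^(-4t) - C_2e^(2t) + C_3e^(-3t)

Coefficient matrix A = [[-1, 5, 2], [0, 2, 0], [-3, -5, -6]].
det(A - λI) = 0 gives eigenvalues λ = -4, 2, -3.
For λ=-4: eigenvector (-2,0,3).
For λ=2: eigenvector (1,1,-1).
For λ=-3: eigenvector (-1,0,1).
General solution: C_1e^(-4t)(-2,0,3) + C_2e^(2t)(1,1,-1) + C_3e^(-3t)(-1,0,1).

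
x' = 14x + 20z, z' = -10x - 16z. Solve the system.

Coefficient matrix A = [[14, 20], [-10, -16]].
Characteristic polynomial det(A - λI) = λ^2 + 2λ - 24 = 0.
Eigenvalues λ = -6, 4.
For λ=-6: (A-λI) row 1 is [20, 20], so an eigenvector is (-1, 1).
For λ=4: (A-λI) row 1 is [10, 20], so an eigenvector is (2, -1).
General solution: c_1e^(-6t)(-1,1) + c_2e^(4t)(2,-1).

x(t) = -c_1e^(-6t) + 2c_2e^(4t), z(t) = c_1e^(-6t) - c_2e^(4t)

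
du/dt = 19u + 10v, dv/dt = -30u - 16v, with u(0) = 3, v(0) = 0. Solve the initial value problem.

Coefficient matrix A = [[19, 10], [-30, -16]].
Characteristic polynomial det(A - λI) = λ^2 - 3λ - 4 = 0.
Eigenvalues λ = -1, 4.
For λ=-1: (A-λI) row 1 is [20, 10], so an eigenvector is (1, -2).
For λ=4: (A-λI) row 1 is [15, 10], so an eigenvector is (2, -3).
General solution: K_1e^(-t)(1,-2) + K_2e^(4t)(2,-3).
Applying u(0)=3, v(0)=0 gives K_1=-9, K_2=6.

u(t) = 12e^(4t) - 9e^(-t), v(t) = -18e^(4t) + 18e^(-t)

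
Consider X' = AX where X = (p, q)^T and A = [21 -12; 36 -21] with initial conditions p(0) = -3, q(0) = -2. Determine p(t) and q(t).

Coefficient matrix A = [[21, -12], [36, -21]].
Characteristic polynomial det(A - λI) = λ^2 - 9 = 0.
Eigenvalues λ = 3, -3.
For λ=3: (A-λI) row 1 is [18, -12], so an eigenvector is (2, 3).
For λ=-3: (A-λI) row 1 is [24, -12], so an eigenvector is (-1, -2).
General solution: c_1e^(3t)(2,3) + c_2e^(-3t)(-1,-2).
Applying p(0)=-3, q(0)=-2 gives c_1=-4, c_2=-5.

p(t) = -8e^(3t) + 5e^(-3t), q(t) = -12e^(3t) + 10e^(-3t)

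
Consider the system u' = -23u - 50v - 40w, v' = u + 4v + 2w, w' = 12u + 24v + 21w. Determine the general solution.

Coefficient matrix A = [[-23, -50, -40], [1, 4, 2], [12, 24, 21]].
det(A - λI) = 0 gives eigenvalues λ = 2, 3, -3.
For λ=2: eigenvector (-2,1,0).
For λ=3: eigenvector (-5,1,2).
For λ=-3: eigenvector (-2,0,1).
General solution: C_1e^(2t)(-2,1,0) + C_2e^(3t)(-5,1,2) + C_3e^(-3t)(-2,0,1).

u(t) = -2C_1e^(2t) - 5C_2e^(3t) - 2C_3e^(-3t), v(t) = C_1e^(2t) + C_2e^(3t), w(t) = 2C_2e^(3t) + C_3e^(-3t)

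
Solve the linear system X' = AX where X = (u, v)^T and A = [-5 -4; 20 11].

Coefficient matrix A = [[-5, -4], [20, 11]].
Characteristic polynomial det(A - λI) = λ^2 - 6λ + 25 = 0.
Eigenvalues λ = 3 ± 4i (complex conjugate pair).
For λ=3+4i: an eigenvector is (-1,2) - i(0,-1) = (-1, 2 + i).
A real fundamental pair from Re and Im of e^((3+4i)t)v: X_1 = e^(3t)(cos(4t)·(-1,2) + sin(4t)·(0,-1)), X_2 = e^(3t)(sin(4t)·(-1,2) - cos(4t)·(0,-1)).
General solution: C_1X_1 + C_2X_2.

u(t) = -C_1e^(3t)cos(4t) - C_2e^(3t)sin(4t), v(t) = -C_1e^(3t)sin(4t) + 2C_1e^(3t)cos(4t) + 2C_2e^(3t)sin(4t) + C_2e^(3t)cos(4t)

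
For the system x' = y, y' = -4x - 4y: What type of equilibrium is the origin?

stable improper node

A = [[0,1],[-4,-4]]; det(A-λI) = λ^2 + 4λ + 4.
repeated λ = -2 with a single eigenvector.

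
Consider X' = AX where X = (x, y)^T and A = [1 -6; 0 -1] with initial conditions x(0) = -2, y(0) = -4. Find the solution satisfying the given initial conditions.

Coefficient matrix A = [[1, -6], [0, -1]].
Characteristic polynomial det(A - λI) = λ^2 - 1 = 0.
Eigenvalues λ = -1, 1.
For λ=-1: (A-λI) row 1 is [2, -6], so an eigenvector is (-3, -1).
For λ=1: (A-λI) row 1 is [0, -6], so an eigenvector is (-1, 0).
General solution: c_1e^(-t)(-3,-1) + c_2e^(t)(-1,0).
Applying x(0)=-2, y(0)=-4 gives c_1=4, c_2=-10.

x(t) = 10e^(t) - 12e^(-t), y(t) = -4e^(-t)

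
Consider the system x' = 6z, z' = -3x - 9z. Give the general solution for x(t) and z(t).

x(t) = C_1e^(-6t) - 2C_2e^(-3t), z(t) = -C_1e^(-6t) + C_2e^(-3t)

Coefficient matrix A = [[0, 6], [-3, -9]].
Characteristic polynomial det(A - λI) = λ^2 + 9λ + 18 = 0.
Eigenvalues λ = -6, -3.
For λ=-6: (A-λI) row 1 is [6, 6], so an eigenvector is (1, -1).
For λ=-3: (A-λI) row 1 is [3, 6], so an eigenvector is (-2, 1).
General solution: C_1e^(-6t)(1,-1) + C_2e^(-3t)(-2,1).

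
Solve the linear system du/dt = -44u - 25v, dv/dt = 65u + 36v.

Coefficient matrix A = [[-44, -25], [65, 36]].
Characteristic polynomial det(A - λI) = λ^2 + 8λ + 41 = 0.
Eigenvalues λ = -4 ± 5i (complex conjugate pair).
For λ=-4+5i: an eigenvector is (-1,2) - i(-2,3) = (-1 + 2i, 2 - 3i).
A real fundamental pair from Re and Im of e^((-4+5i)t)v: X_1 = e^(-4t)(cos(5t)·(-1,2) + sin(5t)·(-2,3)), X_2 = e^(-4t)(sin(5t)·(-1,2) - cos(5t)·(-2,3)).
General solution: K_1X_1 + K_2X_2.

u(t) = -2K_1e^(-4t)sin(5t) - K_1e^(-4t)cos(5t) - K_2e^(-4t)sin(5t) + 2K_2e^(-4t)cos(5t), v(t) = 3K_1e^(-4t)sin(5t) + 2K_1e^(-4t)cos(5t) + 2K_2e^(-4t)sin(5t) - 3K_2e^(-4t)cos(5t)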